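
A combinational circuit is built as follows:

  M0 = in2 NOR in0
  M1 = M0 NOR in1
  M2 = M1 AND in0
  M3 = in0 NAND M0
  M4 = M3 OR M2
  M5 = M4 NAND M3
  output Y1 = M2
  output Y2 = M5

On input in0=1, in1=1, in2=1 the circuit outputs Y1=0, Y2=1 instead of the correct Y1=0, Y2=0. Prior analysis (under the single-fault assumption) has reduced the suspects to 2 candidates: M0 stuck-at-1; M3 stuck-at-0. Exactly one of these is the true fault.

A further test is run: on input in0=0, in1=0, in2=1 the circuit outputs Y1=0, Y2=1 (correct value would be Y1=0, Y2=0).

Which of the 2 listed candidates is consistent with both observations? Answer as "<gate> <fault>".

Evaluate each candidate on input in0=0, in1=0, in2=1:
  M0 stuck-at-1: M0=1 [stuck-at-1], M1=0, M2=0, M3=1, M4=1, M5=0 → Y1=0, Y2=0 — eliminated
  M3 stuck-at-0: M0=0, M1=1, M2=0, M3=0 [stuck-at-0], M4=0, M5=1 → Y1=0, Y2=1 — matches
Only M3 stuck-at-0 reproduces the observed Y1=0, Y2=1.

M3 stuck-at-0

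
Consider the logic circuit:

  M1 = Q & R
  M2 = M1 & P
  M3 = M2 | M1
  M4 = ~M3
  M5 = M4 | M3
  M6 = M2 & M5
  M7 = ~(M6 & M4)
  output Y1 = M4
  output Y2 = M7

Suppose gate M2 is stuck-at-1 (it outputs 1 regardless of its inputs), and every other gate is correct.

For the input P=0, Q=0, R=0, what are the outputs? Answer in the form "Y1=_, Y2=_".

Propagate with M2 forced: M1=0, M2=1 [stuck-at-1], M3=1, M4=0, M5=1, M6=1, M7=1.
So the outputs are Y1=0, Y2=1. (Without the fault they would be Y1=1, Y2=1.)

Y1=0, Y2=1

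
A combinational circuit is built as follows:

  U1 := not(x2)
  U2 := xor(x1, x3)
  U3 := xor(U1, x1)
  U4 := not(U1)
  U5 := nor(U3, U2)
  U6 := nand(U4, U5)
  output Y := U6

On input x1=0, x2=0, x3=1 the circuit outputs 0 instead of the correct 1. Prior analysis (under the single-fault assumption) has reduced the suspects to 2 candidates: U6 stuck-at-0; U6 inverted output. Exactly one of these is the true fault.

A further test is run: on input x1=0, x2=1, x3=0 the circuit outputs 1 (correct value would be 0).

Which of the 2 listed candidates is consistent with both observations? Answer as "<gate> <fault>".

U6 inverted output

Evaluate each candidate on input x1=0, x2=1, x3=0:
  U6 stuck-at-0: U1=0, U2=0, U3=0, U4=1, U5=1, U6=0 [stuck-at-0] → 0 — eliminated
  U6 inverted output: U1=0, U2=0, U3=0, U4=1, U5=1, U6=1 [inverted output] → 1 — matches
Only U6 inverted output reproduces the observed 1.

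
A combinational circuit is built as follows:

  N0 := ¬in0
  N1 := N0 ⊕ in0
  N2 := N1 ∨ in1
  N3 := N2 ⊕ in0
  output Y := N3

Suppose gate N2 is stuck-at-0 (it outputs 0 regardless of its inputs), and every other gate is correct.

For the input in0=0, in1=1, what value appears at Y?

Propagate with N2 forced: N0=1, N1=1, N2=0 [stuck-at-0], N3=0.
So Y = 0. (Without the fault it would be 1.)

0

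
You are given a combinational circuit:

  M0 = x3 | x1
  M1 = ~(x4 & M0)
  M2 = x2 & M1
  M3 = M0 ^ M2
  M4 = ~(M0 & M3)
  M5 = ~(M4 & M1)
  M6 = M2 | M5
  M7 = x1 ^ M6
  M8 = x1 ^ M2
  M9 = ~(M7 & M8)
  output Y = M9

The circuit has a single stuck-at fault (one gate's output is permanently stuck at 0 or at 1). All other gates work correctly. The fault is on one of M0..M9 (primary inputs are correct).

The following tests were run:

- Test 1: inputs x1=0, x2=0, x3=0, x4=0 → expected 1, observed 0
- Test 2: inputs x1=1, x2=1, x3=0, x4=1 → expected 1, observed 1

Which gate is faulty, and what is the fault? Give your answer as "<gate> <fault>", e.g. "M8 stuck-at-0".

M2 stuck-at-1

Fault-free values for test 1 (x1=0, x2=0, x3=0, x4=0): M0=0, M1=1, M2=0, M3=0, M4=1, M5=0, M6=0, M7=0, M8=0, M9=1, giving Y=1. Observed 0.
Test 1: faults giving observed 0 are {M2 stuck-at-1, M9 stuck-at-0}.
Test 2 (x1=1, x2=1, x3=0, x4=1): fault-free M0=1, M1=0, M2=0, M3=1, M4=0, M5=1, M6=1, M7=0, M8=1, M9=1 → 1; observed 1. Eliminates M9 stuck-at-0.
Only M2 stuck-at-1 is consistent with every test.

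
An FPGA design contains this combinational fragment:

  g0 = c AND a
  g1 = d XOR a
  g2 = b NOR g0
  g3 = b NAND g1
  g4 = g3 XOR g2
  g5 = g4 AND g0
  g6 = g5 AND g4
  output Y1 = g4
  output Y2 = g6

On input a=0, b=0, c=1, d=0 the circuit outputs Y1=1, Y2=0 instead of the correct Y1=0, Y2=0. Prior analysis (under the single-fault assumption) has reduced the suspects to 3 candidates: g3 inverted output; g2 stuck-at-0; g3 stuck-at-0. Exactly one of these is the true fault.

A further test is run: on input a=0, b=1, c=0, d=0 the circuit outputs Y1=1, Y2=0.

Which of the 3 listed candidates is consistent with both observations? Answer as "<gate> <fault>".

g2 stuck-at-0

Evaluate each candidate on input a=0, b=1, c=0, d=0:
  g3 inverted output: g0=0, g1=0, g2=0, g3=0 [inverted output], g4=0, g5=0, g6=0 → Y1=0, Y2=0 — eliminated
  g2 stuck-at-0: g0=0, g1=0, g2=0 [stuck-at-0], g3=1, g4=1, g5=0, g6=0 → Y1=1, Y2=0 — matches
  g3 stuck-at-0: g0=0, g1=0, g2=0, g3=0 [stuck-at-0], g4=0, g5=0, g6=0 → Y1=0, Y2=0 — eliminated
Only g2 stuck-at-0 reproduces the observed Y1=1, Y2=0.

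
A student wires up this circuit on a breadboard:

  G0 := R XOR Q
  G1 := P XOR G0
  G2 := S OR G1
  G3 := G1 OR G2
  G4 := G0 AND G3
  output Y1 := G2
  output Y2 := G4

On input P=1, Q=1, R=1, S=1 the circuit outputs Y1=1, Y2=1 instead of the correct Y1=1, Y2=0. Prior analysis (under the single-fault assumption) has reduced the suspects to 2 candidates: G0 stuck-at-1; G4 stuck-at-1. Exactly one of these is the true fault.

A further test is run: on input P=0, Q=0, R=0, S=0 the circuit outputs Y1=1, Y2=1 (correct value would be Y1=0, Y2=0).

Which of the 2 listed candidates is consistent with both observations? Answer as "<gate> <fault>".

G0 stuck-at-1

Evaluate each candidate on input P=0, Q=0, R=0, S=0:
  G0 stuck-at-1: G0=1 [stuck-at-1], G1=1, G2=1, G3=1, G4=1 → Y1=1, Y2=1 — matches
  G4 stuck-at-1: G0=0, G1=0, G2=0, G3=0, G4=1 [stuck-at-1] → Y1=0, Y2=1 — eliminated
Only G0 stuck-at-1 reproduces the observed Y1=1, Y2=1.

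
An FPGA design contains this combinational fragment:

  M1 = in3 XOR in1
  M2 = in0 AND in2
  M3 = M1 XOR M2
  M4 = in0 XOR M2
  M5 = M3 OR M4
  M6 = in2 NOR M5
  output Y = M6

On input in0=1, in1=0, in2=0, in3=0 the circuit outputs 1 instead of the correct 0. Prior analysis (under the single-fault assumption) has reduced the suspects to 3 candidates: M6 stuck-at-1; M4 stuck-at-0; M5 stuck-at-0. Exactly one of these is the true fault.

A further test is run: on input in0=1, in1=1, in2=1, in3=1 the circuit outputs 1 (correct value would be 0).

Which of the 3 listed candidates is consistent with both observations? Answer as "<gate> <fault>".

Evaluate each candidate on input in0=1, in1=1, in2=1, in3=1:
  M6 stuck-at-1: M1=0, M2=1, M3=1, M4=0, M5=1, M6=1 [stuck-at-1] → 1 — matches
  M4 stuck-at-0: M1=0, M2=1, M3=1, M4=0 [stuck-at-0], M5=1, M6=0 → 0 — eliminated
  M5 stuck-at-0: M1=0, M2=1, M3=1, M4=0, M5=0 [stuck-at-0], M6=0 → 0 — eliminated
Only M6 stuck-at-1 reproduces the observed 1.

M6 stuck-at-1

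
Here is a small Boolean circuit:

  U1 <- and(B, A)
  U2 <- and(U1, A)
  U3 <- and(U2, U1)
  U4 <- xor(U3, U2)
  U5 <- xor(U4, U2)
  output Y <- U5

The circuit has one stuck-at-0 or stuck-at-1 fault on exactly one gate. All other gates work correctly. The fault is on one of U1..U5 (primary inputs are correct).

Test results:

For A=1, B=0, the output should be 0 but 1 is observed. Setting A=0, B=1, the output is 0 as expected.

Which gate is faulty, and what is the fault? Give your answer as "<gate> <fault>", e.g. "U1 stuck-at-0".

Fault-free values for test 1 (A=1, B=0): U1=0, U2=0, U3=0, U4=0, U5=0, giving Y=0. Observed 1.
Test 1: faults giving observed 1 are {U1 stuck-at-1, U3 stuck-at-1, U4 stuck-at-1, U5 stuck-at-1}.
Test 2 (A=0, B=1): fault-free U1=0, U2=0, U3=0, U4=0, U5=0 → 0; observed 0. Eliminates U3 stuck-at-1, U4 stuck-at-1, U5 stuck-at-1.
Only U1 stuck-at-1 is consistent with every test.

U1 stuck-at-1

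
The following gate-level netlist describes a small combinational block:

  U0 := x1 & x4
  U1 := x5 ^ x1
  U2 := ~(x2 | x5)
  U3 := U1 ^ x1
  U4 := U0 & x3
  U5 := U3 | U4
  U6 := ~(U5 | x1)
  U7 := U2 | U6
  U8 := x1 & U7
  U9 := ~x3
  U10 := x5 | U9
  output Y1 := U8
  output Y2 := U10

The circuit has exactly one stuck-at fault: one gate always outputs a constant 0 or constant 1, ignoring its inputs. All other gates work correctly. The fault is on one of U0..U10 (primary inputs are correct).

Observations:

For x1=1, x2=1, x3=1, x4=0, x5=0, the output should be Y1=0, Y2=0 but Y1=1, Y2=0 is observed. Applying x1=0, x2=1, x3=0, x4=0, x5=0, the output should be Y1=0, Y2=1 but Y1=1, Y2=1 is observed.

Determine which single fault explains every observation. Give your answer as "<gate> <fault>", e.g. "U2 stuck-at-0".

Fault-free values for test 1 (x1=1, x2=1, x3=1, x4=0, x5=0): U0=0, U1=1, U2=0, U3=0, U4=0, U5=0, U6=0, U7=0, U8=0, U9=0, U10=0, giving Y1=0, Y2=0. Observed Y1=1, Y2=0.
Test 1: faults giving observed Y1=1, Y2=0 are {U2 stuck-at-1, U6 stuck-at-1, U7 stuck-at-1, U8 stuck-at-1}.
Test 2 (x1=0, x2=1, x3=0, x4=0, x5=0): fault-free U0=0, U1=0, U2=0, U3=0, U4=0, U5=0, U6=1, U7=1, U8=0, U9=1, U10=1 → Y1=0, Y2=1; observed Y1=1, Y2=1. Eliminates U2 stuck-at-1, U6 stuck-at-1, U7 stuck-at-1.
Only U8 stuck-at-1 is consistent with every test.

U8 stuck-at-1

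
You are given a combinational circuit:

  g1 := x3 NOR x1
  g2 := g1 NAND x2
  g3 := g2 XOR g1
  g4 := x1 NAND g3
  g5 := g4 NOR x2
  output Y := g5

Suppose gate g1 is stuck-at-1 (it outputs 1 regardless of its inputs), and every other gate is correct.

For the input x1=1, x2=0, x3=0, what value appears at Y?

Propagate with g1 forced: g1=1 [stuck-at-1], g2=1, g3=0, g4=1, g5=0.
So Y = 0. (Without the fault it would be 1.)

0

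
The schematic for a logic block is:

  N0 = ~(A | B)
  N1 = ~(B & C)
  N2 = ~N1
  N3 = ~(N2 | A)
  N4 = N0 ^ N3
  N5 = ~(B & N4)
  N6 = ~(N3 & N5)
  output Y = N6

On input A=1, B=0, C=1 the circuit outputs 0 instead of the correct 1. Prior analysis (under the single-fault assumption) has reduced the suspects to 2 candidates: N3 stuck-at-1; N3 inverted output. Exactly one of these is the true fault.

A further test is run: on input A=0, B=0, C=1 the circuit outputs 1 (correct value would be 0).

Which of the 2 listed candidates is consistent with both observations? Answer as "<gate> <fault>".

N3 inverted output

Evaluate each candidate on input A=0, B=0, C=1:
  N3 stuck-at-1: N0=1, N1=1, N2=0, N3=1 [stuck-at-1], N4=0, N5=1, N6=0 → 0 — eliminated
  N3 inverted output: N0=1, N1=1, N2=0, N3=0 [inverted output], N4=1, N5=1, N6=1 → 1 — matches
Only N3 inverted output reproduces the observed 1.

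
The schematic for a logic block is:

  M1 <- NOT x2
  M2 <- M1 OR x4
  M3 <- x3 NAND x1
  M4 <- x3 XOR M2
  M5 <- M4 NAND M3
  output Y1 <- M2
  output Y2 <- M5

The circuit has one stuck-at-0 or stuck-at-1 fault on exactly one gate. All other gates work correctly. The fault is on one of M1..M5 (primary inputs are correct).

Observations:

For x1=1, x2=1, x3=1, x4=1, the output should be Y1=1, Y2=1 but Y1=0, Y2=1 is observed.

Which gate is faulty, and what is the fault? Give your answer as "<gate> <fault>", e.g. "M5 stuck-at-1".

Fault-free values for test 1 (x1=1, x2=1, x3=1, x4=1): M1=0, M2=1, M3=0, M4=0, M5=1, giving Y1=1, Y2=1. Observed Y1=0, Y2=1.
Test 1: faults giving observed Y1=0, Y2=1 are {M2 stuck-at-0}.
Only M2 stuck-at-0 is consistent with every test.

M2 stuck-at-0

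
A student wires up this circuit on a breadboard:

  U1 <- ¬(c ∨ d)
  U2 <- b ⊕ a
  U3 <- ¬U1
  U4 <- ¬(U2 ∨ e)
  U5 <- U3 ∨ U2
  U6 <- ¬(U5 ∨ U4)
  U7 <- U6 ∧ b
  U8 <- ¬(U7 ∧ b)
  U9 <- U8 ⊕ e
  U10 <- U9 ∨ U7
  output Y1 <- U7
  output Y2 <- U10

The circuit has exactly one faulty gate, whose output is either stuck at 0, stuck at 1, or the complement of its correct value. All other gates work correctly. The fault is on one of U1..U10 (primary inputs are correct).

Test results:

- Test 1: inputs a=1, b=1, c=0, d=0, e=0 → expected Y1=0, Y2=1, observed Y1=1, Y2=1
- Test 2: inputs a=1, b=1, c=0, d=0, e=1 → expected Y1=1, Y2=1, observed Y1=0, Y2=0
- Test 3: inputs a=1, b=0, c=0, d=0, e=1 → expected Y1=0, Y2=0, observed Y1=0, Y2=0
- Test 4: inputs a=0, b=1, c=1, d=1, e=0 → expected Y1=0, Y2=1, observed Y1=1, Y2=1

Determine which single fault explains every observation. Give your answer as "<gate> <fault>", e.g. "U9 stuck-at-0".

U6 inverted output

Fault-free values for test 1 (a=1, b=1, c=0, d=0, e=0): U1=1, U2=0, U3=0, U4=1, U5=0, U6=0, U7=0, U8=1, U9=1, U10=1, giving Y1=0, Y2=1. Observed Y1=1, Y2=1.
Test 1: faults giving observed Y1=1, Y2=1 are {U4 stuck-at-0, U4 inverted output, U6 stuck-at-1, U6 inverted output, U7 stuck-at-1, U7 inverted output}.
Test 2 (a=1, b=1, c=0, d=0, e=1): fault-free U1=1, U2=0, U3=0, U4=0, U5=0, U6=1, U7=1, U8=0, U9=1, U10=1 → Y1=1, Y2=1; observed Y1=0, Y2=0. Eliminates U4 stuck-at-0, U6 stuck-at-1, U7 stuck-at-1.
Test 3 (a=1, b=0, c=0, d=0, e=1): fault-free U1=1, U2=1, U3=0, U4=0, U5=1, U6=0, U7=0, U8=1, U9=0, U10=0 → Y1=0, Y2=0; observed Y1=0, Y2=0. Eliminates U7 inverted output.
Test 4 (a=0, b=1, c=1, d=1, e=0): fault-free U1=0, U2=1, U3=1, U4=0, U5=1, U6=0, U7=0, U8=1, U9=1, U10=1 → Y1=0, Y2=1; observed Y1=1, Y2=1. Eliminates U4 inverted output.
Only U6 inverted output is consistent with every test.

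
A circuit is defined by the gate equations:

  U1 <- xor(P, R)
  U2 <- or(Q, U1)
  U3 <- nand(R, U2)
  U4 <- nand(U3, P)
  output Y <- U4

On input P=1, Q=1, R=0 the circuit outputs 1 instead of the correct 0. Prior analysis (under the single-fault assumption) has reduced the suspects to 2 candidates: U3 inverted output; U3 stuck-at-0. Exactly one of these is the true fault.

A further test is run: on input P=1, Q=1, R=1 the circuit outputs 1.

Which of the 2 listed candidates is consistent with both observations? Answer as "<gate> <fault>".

U3 stuck-at-0

Evaluate each candidate on input P=1, Q=1, R=1:
  U3 inverted output: U1=0, U2=1, U3=1 [inverted output], U4=0 → 0 — eliminated
  U3 stuck-at-0: U1=0, U2=1, U3=0 [stuck-at-0], U4=1 → 1 — matches
Only U3 stuck-at-0 reproduces the observed 1.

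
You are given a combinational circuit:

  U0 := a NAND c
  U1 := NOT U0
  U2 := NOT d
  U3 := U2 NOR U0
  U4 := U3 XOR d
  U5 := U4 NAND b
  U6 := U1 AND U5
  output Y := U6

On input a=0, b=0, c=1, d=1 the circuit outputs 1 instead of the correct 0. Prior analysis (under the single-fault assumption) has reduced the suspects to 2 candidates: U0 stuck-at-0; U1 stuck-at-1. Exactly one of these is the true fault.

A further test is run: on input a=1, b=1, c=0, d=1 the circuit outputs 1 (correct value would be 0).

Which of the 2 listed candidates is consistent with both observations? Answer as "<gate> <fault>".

U0 stuck-at-0

Evaluate each candidate on input a=1, b=1, c=0, d=1:
  U0 stuck-at-0: U0=0 [stuck-at-0], U1=1, U2=0, U3=1, U4=0, U5=1, U6=1 → 1 — matches
  U1 stuck-at-1: U0=1, U1=1 [stuck-at-1], U2=0, U3=0, U4=1, U5=0, U6=0 → 0 — eliminated
Only U0 stuck-at-0 reproduces the observed 1.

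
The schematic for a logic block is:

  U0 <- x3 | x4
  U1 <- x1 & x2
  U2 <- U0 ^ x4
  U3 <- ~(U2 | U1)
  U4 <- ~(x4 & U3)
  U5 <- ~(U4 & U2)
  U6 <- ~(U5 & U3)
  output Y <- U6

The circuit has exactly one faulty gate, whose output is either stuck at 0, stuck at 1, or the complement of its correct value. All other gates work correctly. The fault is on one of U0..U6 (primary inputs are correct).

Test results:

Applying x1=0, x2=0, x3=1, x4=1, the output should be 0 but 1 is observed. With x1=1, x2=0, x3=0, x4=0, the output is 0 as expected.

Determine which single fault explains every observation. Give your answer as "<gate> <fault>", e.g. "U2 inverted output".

U0 stuck-at-0

Fault-free values for test 1 (x1=0, x2=0, x3=1, x4=1): U0=1, U1=0, U2=0, U3=1, U4=0, U5=1, U6=0, giving Y=0. Observed 1.
Test 1: faults giving observed 1 are {U0 stuck-at-0, U0 inverted output, U1 stuck-at-1, U1 inverted output, U2 stuck-at-1, U2 inverted output, U3 stuck-at-0, U3 inverted output, U5 stuck-at-0, U5 inverted output, U6 stuck-at-1, U6 inverted output}.
Test 2 (x1=1, x2=0, x3=0, x4=0): fault-free U0=0, U1=0, U2=0, U3=1, U4=1, U5=1, U6=0 → 0; observed 0. Eliminates U0 inverted output, U1 stuck-at-1, U1 inverted output, U2 stuck-at-1, U2 inverted output, U3 stuck-at-0, U3 inverted output, U5 stuck-at-0, U5 inverted output, U6 stuck-at-1, U6 inverted output.
Only U0 stuck-at-0 is consistent with every test.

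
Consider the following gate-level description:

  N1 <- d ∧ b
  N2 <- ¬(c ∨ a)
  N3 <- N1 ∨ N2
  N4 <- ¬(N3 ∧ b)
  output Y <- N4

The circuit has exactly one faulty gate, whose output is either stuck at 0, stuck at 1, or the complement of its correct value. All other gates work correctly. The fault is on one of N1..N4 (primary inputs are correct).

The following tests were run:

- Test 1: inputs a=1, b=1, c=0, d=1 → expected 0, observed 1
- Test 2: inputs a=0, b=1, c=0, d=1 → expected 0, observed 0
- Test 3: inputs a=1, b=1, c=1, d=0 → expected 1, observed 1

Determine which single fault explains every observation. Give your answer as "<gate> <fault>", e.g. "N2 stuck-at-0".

Fault-free values for test 1 (a=1, b=1, c=0, d=1): N1=1, N2=0, N3=1, N4=0, giving Y=0. Observed 1.
Test 1: faults giving observed 1 are {N1 stuck-at-0, N1 inverted output, N3 stuck-at-0, N3 inverted output, N4 stuck-at-1, N4 inverted output}.
Test 2 (a=0, b=1, c=0, d=1): fault-free N1=1, N2=1, N3=1, N4=0 → 0; observed 0. Eliminates N3 stuck-at-0, N3 inverted output, N4 stuck-at-1, N4 inverted output.
Test 3 (a=1, b=1, c=1, d=0): fault-free N1=0, N2=0, N3=0, N4=1 → 1; observed 1. Eliminates N1 inverted output.
Only N1 stuck-at-0 is consistent with every test.

N1 stuck-at-0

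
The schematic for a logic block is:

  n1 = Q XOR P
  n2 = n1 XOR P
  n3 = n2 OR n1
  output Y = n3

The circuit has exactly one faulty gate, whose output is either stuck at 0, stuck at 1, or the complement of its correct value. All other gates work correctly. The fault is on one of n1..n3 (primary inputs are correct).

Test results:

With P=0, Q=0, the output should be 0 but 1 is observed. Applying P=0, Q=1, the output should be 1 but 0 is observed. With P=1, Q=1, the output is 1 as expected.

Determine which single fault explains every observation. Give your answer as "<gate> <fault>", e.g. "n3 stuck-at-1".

n1 inverted output

Fault-free values for test 1 (P=0, Q=0): n1=0, n2=0, n3=0, giving Y=0. Observed 1.
Test 1: faults giving observed 1 are {n1 stuck-at-1, n1 inverted output, n2 stuck-at-1, n2 inverted output, n3 stuck-at-1, n3 inverted output}.
Test 2 (P=0, Q=1): fault-free n1=1, n2=1, n3=1 → 1; observed 0. Eliminates n1 stuck-at-1, n2 stuck-at-1, n2 inverted output, n3 stuck-at-1.
Test 3 (P=1, Q=1): fault-free n1=0, n2=1, n3=1 → 1; observed 1. Eliminates n3 inverted output.
Only n1 inverted output is consistent with every test.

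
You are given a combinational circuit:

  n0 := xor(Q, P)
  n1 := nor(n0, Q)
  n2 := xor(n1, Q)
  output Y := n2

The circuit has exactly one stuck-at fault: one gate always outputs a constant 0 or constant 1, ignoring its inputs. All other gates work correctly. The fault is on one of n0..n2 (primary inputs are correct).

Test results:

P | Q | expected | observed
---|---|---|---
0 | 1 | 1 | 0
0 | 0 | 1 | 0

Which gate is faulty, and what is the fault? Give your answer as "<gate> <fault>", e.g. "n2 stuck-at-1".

Fault-free values for test 1 (P=0, Q=1): n0=1, n1=0, n2=1, giving Y=1. Observed 0.
Test 1: faults giving observed 0 are {n1 stuck-at-1, n2 stuck-at-0}.
Test 2 (P=0, Q=0): fault-free n0=0, n1=1, n2=1 → 1; observed 0. Eliminates n1 stuck-at-1.
Only n2 stuck-at-0 is consistent with every test.

n2 stuck-at-0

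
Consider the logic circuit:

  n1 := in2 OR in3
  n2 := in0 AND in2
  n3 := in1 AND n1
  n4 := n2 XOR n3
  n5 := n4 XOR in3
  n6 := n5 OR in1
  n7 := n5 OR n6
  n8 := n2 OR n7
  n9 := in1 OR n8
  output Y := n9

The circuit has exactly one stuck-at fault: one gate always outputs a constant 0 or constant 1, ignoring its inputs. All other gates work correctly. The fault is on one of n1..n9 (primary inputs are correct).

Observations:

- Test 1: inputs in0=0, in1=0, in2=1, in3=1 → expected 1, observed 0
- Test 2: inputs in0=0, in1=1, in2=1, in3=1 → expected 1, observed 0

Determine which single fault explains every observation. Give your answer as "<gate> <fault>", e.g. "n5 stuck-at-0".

Fault-free values for test 1 (in0=0, in1=0, in2=1, in3=1): n1=1, n2=0, n3=0, n4=0, n5=1, n6=1, n7=1, n8=1, n9=1, giving Y=1. Observed 0.
Test 1: faults giving observed 0 are {n3 stuck-at-1, n4 stuck-at-1, n5 stuck-at-0, n7 stuck-at-0, n8 stuck-at-0, n9 stuck-at-0}.
Test 2 (in0=0, in1=1, in2=1, in3=1): fault-free n1=1, n2=0, n3=1, n4=1, n5=0, n6=1, n7=1, n8=1, n9=1 → 1; observed 0. Eliminates n3 stuck-at-1, n4 stuck-at-1, n5 stuck-at-0, n7 stuck-at-0, n8 stuck-at-0.
Only n9 stuck-at-0 is consistent with every test.

n9 stuck-at-0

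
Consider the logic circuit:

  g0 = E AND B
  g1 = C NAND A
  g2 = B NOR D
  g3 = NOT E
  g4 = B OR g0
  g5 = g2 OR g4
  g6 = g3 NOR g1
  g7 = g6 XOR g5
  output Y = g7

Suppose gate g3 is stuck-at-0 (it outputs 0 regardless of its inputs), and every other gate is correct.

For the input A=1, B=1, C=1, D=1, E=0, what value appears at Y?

0

Propagate with g3 forced: g0=0, g1=0, g2=0, g3=0 [stuck-at-0], g4=1, g5=1, g6=1, g7=0.
So Y = 0. (Without the fault it would be 1.)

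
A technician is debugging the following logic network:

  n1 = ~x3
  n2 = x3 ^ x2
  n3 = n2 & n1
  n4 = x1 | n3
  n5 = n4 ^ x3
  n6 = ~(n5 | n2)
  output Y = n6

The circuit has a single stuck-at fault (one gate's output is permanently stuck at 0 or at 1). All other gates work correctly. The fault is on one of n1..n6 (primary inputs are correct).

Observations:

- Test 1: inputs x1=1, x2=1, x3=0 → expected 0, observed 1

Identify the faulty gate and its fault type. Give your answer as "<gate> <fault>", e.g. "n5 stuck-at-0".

Fault-free values for test 1 (x1=1, x2=1, x3=0): n1=1, n2=1, n3=1, n4=1, n5=1, n6=0, giving Y=0. Observed 1.
Test 1: faults giving observed 1 are {n6 stuck-at-1}.
Only n6 stuck-at-1 is consistent with every test.

n6 stuck-at-1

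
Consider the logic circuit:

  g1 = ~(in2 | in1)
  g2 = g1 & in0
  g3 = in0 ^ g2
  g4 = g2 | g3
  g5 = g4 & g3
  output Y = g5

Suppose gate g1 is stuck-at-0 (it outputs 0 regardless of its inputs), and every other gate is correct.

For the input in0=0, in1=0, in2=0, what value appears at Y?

0

Propagate with g1 forced: g1=0 [stuck-at-0], g2=0, g3=0, g4=0, g5=0.
So Y = 0. (Same as the fault-free value — the fault is masked on this input.)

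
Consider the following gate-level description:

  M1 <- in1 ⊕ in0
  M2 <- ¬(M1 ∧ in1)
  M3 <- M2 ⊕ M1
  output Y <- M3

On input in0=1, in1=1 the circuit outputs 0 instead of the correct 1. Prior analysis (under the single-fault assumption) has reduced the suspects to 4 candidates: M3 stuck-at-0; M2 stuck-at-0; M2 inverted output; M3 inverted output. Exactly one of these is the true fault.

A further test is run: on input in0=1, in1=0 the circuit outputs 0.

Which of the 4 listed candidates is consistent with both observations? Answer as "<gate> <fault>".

M3 stuck-at-0

Evaluate each candidate on input in0=1, in1=0:
  M3 stuck-at-0: M1=1, M2=1, M3=0 [stuck-at-0] → 0 — matches
  M2 stuck-at-0: M1=1, M2=0 [stuck-at-0], M3=1 → 1 — eliminated
  M2 inverted output: M1=1, M2=0 [inverted output], M3=1 → 1 — eliminated
  M3 inverted output: M1=1, M2=1, M3=1 [inverted output] → 1 — eliminated
Only M3 stuck-at-0 reproduces the observed 0.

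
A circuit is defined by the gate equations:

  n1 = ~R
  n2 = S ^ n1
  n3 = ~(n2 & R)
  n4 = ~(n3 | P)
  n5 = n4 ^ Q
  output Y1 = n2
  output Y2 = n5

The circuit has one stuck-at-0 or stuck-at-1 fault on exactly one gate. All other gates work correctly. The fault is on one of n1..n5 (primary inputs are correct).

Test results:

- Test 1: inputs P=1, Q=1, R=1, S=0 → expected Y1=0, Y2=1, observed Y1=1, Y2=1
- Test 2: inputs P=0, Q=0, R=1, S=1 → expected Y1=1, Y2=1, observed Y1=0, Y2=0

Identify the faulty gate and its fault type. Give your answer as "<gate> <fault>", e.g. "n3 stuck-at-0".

n1 stuck-at-1

Fault-free values for test 1 (P=1, Q=1, R=1, S=0): n1=0, n2=0, n3=1, n4=0, n5=1, giving Y1=0, Y2=1. Observed Y1=1, Y2=1.
Test 1: faults giving observed Y1=1, Y2=1 are {n1 stuck-at-1, n2 stuck-at-1}.
Test 2 (P=0, Q=0, R=1, S=1): fault-free n1=0, n2=1, n3=0, n4=1, n5=1 → Y1=1, Y2=1; observed Y1=0, Y2=0. Eliminates n2 stuck-at-1.
Only n1 stuck-at-1 is consistent with every test.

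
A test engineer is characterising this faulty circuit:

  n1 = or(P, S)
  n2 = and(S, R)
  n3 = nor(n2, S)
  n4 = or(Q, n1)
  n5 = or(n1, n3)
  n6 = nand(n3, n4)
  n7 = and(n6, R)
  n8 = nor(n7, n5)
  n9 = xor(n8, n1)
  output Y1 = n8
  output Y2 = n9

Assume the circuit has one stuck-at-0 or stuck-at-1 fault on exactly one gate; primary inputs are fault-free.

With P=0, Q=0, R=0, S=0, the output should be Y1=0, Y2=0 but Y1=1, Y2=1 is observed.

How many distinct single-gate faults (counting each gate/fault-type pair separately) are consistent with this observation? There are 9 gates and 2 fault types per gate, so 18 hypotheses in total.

Fault-free: n1=0, n2=0, n3=1, n4=0, n5=1, n6=1, n7=0, n8=0, n9=0 → Y1=0, Y2=0. Observed Y1=1, Y2=1.
  n1: none of the 2 fault types match ✗
  n2: stuck-at-1 ✓; others ✗
  n3: stuck-at-0 ✓; others ✗
  n4: none of the 2 fault types match ✗
  n5: stuck-at-0 ✓; others ✗
  n6: none of the 2 fault types match ✗
  n7: none of the 2 fault types match ✗
  n8: stuck-at-1 ✓; others ✗
  n9: none of the 2 fault types match ✗
Consistent faults: {n2 stuck-at-1, n3 stuck-at-0, n5 stuck-at-0, n8 stuck-at-1} — 4 in all.

4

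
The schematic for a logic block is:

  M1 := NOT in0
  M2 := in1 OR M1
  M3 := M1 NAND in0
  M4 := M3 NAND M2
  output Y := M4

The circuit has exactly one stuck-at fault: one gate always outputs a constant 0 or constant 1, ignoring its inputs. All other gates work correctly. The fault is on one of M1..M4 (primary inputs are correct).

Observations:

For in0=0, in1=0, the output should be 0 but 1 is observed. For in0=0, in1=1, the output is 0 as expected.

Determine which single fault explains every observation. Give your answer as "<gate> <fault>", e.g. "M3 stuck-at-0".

Fault-free values for test 1 (in0=0, in1=0): M1=1, M2=1, M3=1, M4=0, giving Y=0. Observed 1.
Test 1: faults giving observed 1 are {M1 stuck-at-0, M2 stuck-at-0, M3 stuck-at-0, M4 stuck-at-1}.
Test 2 (in0=0, in1=1): fault-free M1=1, M2=1, M3=1, M4=0 → 0; observed 0. Eliminates M2 stuck-at-0, M3 stuck-at-0, M4 stuck-at-1.
Only M1 stuck-at-0 is consistent with every test.

M1 stuck-at-0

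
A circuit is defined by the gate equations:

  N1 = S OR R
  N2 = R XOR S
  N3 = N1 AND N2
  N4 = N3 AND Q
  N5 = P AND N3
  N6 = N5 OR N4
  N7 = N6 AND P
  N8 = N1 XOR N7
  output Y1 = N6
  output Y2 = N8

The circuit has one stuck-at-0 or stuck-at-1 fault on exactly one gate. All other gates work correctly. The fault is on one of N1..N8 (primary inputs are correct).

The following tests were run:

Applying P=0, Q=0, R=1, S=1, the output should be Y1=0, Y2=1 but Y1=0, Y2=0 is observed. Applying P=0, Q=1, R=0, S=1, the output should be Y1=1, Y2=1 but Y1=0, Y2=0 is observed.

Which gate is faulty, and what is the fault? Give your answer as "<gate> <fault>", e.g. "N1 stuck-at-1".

N1 stuck-at-0

Fault-free values for test 1 (P=0, Q=0, R=1, S=1): N1=1, N2=0, N3=0, N4=0, N5=0, N6=0, N7=0, N8=1, giving Y1=0, Y2=1. Observed Y1=0, Y2=0.
Test 1: faults giving observed Y1=0, Y2=0 are {N1 stuck-at-0, N7 stuck-at-1, N8 stuck-at-0}.
Test 2 (P=0, Q=1, R=0, S=1): fault-free N1=1, N2=1, N3=1, N4=1, N5=0, N6=1, N7=0, N8=1 → Y1=1, Y2=1; observed Y1=0, Y2=0. Eliminates N7 stuck-at-1, N8 stuck-at-0.
Only N1 stuck-at-0 is consistent with every test.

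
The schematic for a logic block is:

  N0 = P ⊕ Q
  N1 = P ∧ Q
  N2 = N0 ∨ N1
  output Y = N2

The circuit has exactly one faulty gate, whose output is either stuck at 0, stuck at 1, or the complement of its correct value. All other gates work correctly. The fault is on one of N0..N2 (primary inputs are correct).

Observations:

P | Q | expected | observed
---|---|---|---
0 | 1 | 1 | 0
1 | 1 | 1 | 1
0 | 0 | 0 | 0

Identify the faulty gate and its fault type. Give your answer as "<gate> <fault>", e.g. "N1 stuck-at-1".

Fault-free values for test 1 (P=0, Q=1): N0=1, N1=0, N2=1, giving Y=1. Observed 0.
Test 1: faults giving observed 0 are {N0 stuck-at-0, N0 inverted output, N2 stuck-at-0, N2 inverted output}.
Test 2 (P=1, Q=1): fault-free N0=0, N1=1, N2=1 → 1; observed 1. Eliminates N2 stuck-at-0, N2 inverted output.
Test 3 (P=0, Q=0): fault-free N0=0, N1=0, N2=0 → 0; observed 0. Eliminates N0 inverted output.
Only N0 stuck-at-0 is consistent with every test.

N0 stuck-at-0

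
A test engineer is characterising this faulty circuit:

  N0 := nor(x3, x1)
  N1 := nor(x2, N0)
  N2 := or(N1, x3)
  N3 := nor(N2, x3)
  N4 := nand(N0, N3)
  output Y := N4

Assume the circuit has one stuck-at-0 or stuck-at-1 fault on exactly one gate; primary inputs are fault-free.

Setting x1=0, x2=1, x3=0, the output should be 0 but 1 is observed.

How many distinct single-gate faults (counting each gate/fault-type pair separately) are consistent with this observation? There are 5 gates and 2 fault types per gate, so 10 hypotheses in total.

Fault-free: N0=1, N1=0, N2=0, N3=1, N4=0 → 0. Observed 1.
  N0 stuck-at-0: output 1 ✓
  N0 stuck-at-1: output 0 ✗
  N1 stuck-at-0: output 0 ✗
  N1 stuck-at-1: output 1 ✓
  N2 stuck-at-0: output 0 ✗
  N2 stuck-at-1: output 1 ✓
  N3 stuck-at-0: output 1 ✓
  N3 stuck-at-1: output 0 ✗
  N4 stuck-at-0: output 0 ✗
  N4 stuck-at-1: output 1 ✓
Consistent faults: {N0 stuck-at-0, N1 stuck-at-1, N2 stuck-at-1, N3 stuck-at-0, N4 stuck-at-1} — 5 in all.

5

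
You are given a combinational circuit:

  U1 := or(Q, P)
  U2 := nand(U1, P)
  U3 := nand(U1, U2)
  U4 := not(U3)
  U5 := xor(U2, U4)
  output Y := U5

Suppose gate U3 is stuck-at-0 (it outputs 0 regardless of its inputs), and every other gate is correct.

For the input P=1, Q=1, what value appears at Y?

1

Propagate with U3 forced: U1=1, U2=0, U3=0 [stuck-at-0], U4=1, U5=1.
So Y = 1. (Without the fault it would be 0.)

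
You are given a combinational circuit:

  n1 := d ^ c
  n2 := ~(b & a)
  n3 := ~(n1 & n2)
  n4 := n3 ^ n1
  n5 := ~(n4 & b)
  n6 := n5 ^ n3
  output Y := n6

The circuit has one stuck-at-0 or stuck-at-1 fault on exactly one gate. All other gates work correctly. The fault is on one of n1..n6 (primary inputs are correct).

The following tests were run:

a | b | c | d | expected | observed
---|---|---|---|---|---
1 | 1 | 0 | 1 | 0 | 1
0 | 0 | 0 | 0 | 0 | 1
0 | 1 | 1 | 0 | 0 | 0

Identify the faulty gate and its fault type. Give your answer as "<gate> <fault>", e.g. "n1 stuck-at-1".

Fault-free values for test 1 (a=1, b=1, c=0, d=1): n1=1, n2=0, n3=1, n4=0, n5=1, n6=0, giving Y=0. Observed 1.
Test 1: faults giving observed 1 are {n1 stuck-at-0, n4 stuck-at-1, n5 stuck-at-0, n6 stuck-at-1}.
Test 2 (a=0, b=0, c=0, d=0): fault-free n1=0, n2=1, n3=1, n4=1, n5=1, n6=0 → 0; observed 1. Eliminates n1 stuck-at-0, n4 stuck-at-1.
Test 3 (a=0, b=1, c=1, d=0): fault-free n1=1, n2=1, n3=0, n4=1, n5=0, n6=0 → 0; observed 0. Eliminates n6 stuck-at-1.
Only n5 stuck-at-0 is consistent with every test.

n5 stuck-at-0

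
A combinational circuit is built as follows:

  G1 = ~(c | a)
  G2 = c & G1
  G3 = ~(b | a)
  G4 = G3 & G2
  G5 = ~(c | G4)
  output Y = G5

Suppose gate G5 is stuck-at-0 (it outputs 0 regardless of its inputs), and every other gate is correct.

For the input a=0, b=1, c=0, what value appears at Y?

0

Propagate with G5 forced: G1=1, G2=0, G3=0, G4=0, G5=0 [stuck-at-0].
So Y = 0. (Without the fault it would be 1.)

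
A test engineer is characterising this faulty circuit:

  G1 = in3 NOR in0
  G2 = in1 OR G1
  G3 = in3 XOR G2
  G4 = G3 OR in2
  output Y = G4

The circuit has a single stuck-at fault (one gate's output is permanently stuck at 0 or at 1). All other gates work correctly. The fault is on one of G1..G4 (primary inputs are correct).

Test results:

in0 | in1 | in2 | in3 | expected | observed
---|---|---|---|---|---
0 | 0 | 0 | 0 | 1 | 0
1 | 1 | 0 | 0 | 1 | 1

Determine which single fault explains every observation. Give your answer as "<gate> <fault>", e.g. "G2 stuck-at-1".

G1 stuck-at-0

Fault-free values for test 1 (in0=0, in1=0, in2=0, in3=0): G1=1, G2=1, G3=1, G4=1, giving Y=1. Observed 0.
Test 1: faults giving observed 0 are {G1 stuck-at-0, G2 stuck-at-0, G3 stuck-at-0, G4 stuck-at-0}.
Test 2 (in0=1, in1=1, in2=0, in3=0): fault-free G1=0, G2=1, G3=1, G4=1 → 1; observed 1. Eliminates G2 stuck-at-0, G3 stuck-at-0, G4 stuck-at-0.
Only G1 stuck-at-0 is consistent with every test.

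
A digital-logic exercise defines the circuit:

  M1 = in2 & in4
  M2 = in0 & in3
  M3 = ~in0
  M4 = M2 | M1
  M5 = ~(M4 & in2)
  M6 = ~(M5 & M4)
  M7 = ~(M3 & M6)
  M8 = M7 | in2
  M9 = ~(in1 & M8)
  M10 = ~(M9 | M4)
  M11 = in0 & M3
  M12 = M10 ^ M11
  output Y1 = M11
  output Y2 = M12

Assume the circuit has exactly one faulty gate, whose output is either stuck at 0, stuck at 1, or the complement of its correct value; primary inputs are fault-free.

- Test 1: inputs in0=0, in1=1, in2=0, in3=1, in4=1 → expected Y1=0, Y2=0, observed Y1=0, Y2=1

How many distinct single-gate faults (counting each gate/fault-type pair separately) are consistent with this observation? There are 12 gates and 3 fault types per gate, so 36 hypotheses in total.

14

Fault-free: M1=0, M2=0, M3=1, M4=0, M5=1, M6=1, M7=0, M8=0, M9=1, M10=0, M11=0, M12=0 → Y1=0, Y2=0. Observed Y1=0, Y2=1.
  M1: none of the 3 fault types match ✗
  M2: none of the 3 fault types match ✗
  M3: stuck-at-0, inverted output ✓; others ✗
  M4: none of the 3 fault types match ✗
  M5: none of the 3 fault types match ✗
  M6: stuck-at-0, inverted output ✓; others ✗
  M7: stuck-at-1, inverted output ✓; others ✗
  M8: stuck-at-1, inverted output ✓; others ✗
  M9: stuck-at-0, inverted output ✓; others ✗
  M10: stuck-at-1, inverted output ✓; others ✗
  M11: none of the 3 fault types match ✗
  M12: stuck-at-1, inverted output ✓; others ✗
Consistent faults: {M3 stuck-at-0, M3 inverted output, M6 stuck-at-0, M6 inverted output, M7 stuck-at-1, M7 inverted output, M8 stuck-at-1, M8 inverted output, M9 stuck-at-0, M9 inverted output, M10 stuck-at-1, M10 inverted output, M12 stuck-at-1, M12 inverted output} — 14 in all.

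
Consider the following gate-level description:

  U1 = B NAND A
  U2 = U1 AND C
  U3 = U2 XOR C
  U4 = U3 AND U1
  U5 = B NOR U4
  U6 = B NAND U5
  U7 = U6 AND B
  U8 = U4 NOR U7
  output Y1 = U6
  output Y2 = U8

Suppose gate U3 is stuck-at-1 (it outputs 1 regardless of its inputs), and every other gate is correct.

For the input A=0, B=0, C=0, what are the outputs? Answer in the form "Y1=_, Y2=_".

Y1=1, Y2=0

Propagate with U3 forced: U1=1, U2=0, U3=1 [stuck-at-1], U4=1, U5=0, U6=1, U7=0, U8=0.
So the outputs are Y1=1, Y2=0. (Without the fault they would be Y1=1, Y2=1.)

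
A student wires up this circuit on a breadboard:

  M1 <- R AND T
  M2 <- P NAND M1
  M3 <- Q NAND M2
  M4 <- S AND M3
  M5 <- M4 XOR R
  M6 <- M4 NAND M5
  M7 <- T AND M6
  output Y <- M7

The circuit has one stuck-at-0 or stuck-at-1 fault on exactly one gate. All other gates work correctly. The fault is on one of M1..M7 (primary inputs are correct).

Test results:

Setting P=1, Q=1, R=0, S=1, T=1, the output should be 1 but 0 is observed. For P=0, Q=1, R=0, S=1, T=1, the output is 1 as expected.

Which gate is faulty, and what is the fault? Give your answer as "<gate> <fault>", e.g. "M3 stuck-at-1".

M1 stuck-at-1

Fault-free values for test 1 (P=1, Q=1, R=0, S=1, T=1): M1=0, M2=1, M3=0, M4=0, M5=0, M6=1, M7=1, giving Y=1. Observed 0.
Test 1: faults giving observed 0 are {M1 stuck-at-1, M2 stuck-at-0, M3 stuck-at-1, M4 stuck-at-1, M6 stuck-at-0, M7 stuck-at-0}.
Test 2 (P=0, Q=1, R=0, S=1, T=1): fault-free M1=0, M2=1, M3=0, M4=0, M5=0, M6=1, M7=1 → 1; observed 1. Eliminates M2 stuck-at-0, M3 stuck-at-1, M4 stuck-at-1, M6 stuck-at-0, M7 stuck-at-0.
Only M1 stuck-at-1 is consistent with every test.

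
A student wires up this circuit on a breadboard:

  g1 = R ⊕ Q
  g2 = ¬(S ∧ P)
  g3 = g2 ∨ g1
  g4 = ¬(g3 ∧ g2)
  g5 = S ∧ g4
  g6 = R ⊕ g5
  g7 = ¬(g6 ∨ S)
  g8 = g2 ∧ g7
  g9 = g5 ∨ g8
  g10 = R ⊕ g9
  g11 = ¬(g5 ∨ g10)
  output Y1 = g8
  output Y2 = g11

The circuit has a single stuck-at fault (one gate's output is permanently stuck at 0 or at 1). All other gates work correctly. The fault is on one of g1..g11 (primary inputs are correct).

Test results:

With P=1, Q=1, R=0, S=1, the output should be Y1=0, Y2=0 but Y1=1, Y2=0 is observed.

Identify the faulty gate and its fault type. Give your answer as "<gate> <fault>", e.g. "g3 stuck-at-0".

g8 stuck-at-1

Fault-free values for test 1 (P=1, Q=1, R=0, S=1): g1=1, g2=0, g3=1, g4=1, g5=1, g6=1, g7=0, g8=0, g9=1, g10=1, g11=0, giving Y1=0, Y2=0. Observed Y1=1, Y2=0.
Test 1: faults giving observed Y1=1, Y2=0 are {g8 stuck-at-1}.
Only g8 stuck-at-1 is consistent with every test.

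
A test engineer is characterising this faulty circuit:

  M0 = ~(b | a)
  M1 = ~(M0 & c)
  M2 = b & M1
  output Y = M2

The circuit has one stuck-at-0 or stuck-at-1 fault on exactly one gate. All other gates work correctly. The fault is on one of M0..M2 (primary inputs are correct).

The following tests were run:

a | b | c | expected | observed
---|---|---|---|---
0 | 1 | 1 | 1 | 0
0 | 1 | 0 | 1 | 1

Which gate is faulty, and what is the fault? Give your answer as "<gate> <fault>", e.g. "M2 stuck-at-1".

M0 stuck-at-1

Fault-free values for test 1 (a=0, b=1, c=1): M0=0, M1=1, M2=1, giving Y=1. Observed 0.
Test 1: faults giving observed 0 are {M0 stuck-at-1, M1 stuck-at-0, M2 stuck-at-0}.
Test 2 (a=0, b=1, c=0): fault-free M0=0, M1=1, M2=1 → 1; observed 1. Eliminates M1 stuck-at-0, M2 stuck-at-0.
Only M0 stuck-at-1 is consistent with every test.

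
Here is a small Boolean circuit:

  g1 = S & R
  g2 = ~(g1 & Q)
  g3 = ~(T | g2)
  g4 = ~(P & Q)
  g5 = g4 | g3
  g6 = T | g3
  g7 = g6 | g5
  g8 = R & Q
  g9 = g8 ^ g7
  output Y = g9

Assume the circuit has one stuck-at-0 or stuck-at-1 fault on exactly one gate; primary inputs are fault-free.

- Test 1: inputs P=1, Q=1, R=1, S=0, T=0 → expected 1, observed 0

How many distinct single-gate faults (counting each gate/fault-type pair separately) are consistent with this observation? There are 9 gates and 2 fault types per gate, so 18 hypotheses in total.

9

Fault-free: g1=0, g2=1, g3=0, g4=0, g5=0, g6=0, g7=0, g8=1, g9=1 → 1. Observed 0.
  g1: stuck-at-1 ✓; others ✗
  g2: stuck-at-0 ✓; others ✗
  g3: stuck-at-1 ✓; others ✗
  g4: stuck-at-1 ✓; others ✗
  g5: stuck-at-1 ✓; others ✗
  g6: stuck-at-1 ✓; others ✗
  g7: stuck-at-1 ✓; others ✗
  g8: stuck-at-0 ✓; others ✗
  g9: stuck-at-0 ✓; others ✗
Consistent faults: {g1 stuck-at-1, g2 stuck-at-0, g3 stuck-at-1, g4 stuck-at-1, g5 stuck-at-1, g6 stuck-at-1, g7 stuck-at-1, g8 stuck-at-0, g9 stuck-at-0} — 9 in all.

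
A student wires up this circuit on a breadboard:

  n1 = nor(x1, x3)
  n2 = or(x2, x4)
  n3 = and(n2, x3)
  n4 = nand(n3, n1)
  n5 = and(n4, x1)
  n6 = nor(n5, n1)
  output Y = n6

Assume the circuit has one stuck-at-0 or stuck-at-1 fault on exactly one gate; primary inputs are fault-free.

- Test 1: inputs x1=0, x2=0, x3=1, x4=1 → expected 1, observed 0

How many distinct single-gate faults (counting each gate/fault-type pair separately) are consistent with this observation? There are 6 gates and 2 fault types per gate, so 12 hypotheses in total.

3

Fault-free: n1=0, n2=1, n3=1, n4=1, n5=0, n6=1 → 1. Observed 0.
  n1 stuck-at-0: output 1 ✗
  n1 stuck-at-1: output 0 ✓
  n2 stuck-at-0: output 1 ✗
  n2 stuck-at-1: output 1 ✗
  n3 stuck-at-0: output 1 ✗
  n3 stuck-at-1: output 1 ✗
  n4 stuck-at-0: output 1 ✗
  n4 stuck-at-1: output 1 ✗
  n5 stuck-at-0: output 1 ✗
  n5 stuck-at-1: output 0 ✓
  n6 stuck-at-0: output 0 ✓
  n6 stuck-at-1: output 1 ✗
Consistent faults: {n1 stuck-at-1, n5 stuck-at-1, n6 stuck-at-0} — 3 in all.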